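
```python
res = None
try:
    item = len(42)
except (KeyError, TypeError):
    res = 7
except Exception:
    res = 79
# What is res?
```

Step-by-step execution trace:
1. `item = len(42)` raises TypeError.
2. `except (KeyError, TypeError)` matches (TypeError is in the tuple) → res = 7.
3. `except Exception` is not reached.
Result: 7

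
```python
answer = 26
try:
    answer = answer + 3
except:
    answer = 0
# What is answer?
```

Step-by-step execution trace:
1. answer starts at 26.
2. try: `answer = answer + 3` → answer = 29. No exception raised.
3. `except` is skipped.
Result: 29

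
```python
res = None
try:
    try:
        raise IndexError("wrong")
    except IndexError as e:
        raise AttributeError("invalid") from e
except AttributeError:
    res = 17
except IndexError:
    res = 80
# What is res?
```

Step-by-step execution trace:
1. Inner try raises IndexError; inner `except IndexError as e` catches it.
2. `raise AttributeError(...) from e` raises AttributeError (IndexError is attached as __cause__, but only AttributeError is active).
3. Outer `except AttributeError` matches → res = 17.
4. `except IndexError` is not reached.
Result: 17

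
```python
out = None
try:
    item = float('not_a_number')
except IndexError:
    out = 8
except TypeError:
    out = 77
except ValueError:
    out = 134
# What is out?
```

Step-by-step execution trace:
1. `item = float('not_a_number')` raises ValueError.
2. `except IndexError` does not match ValueError; skipped.
3. `except TypeError` does not match ValueError; skipped.
4. `except ValueError` matches → out = 134.
Result: 134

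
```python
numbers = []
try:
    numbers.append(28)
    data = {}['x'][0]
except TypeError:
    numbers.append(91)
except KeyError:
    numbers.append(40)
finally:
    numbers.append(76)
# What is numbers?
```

Step-by-step execution trace:
1. try: `numbers.append(28)` → numbers = [28].
2. `data = {}['x'][0]` raises KeyError.
3. `except TypeError` does not match KeyError; skipped.
4. `except KeyError` matches → `numbers.append(40)` → numbers = [28, 40].
5. finally always runs: `numbers.append(76)` → numbers = [28, 40, 76].
Result: [28, 40, 76]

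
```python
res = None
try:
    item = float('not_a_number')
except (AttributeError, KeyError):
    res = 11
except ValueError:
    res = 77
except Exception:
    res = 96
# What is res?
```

Step-by-step execution trace:
1. `item = float('not_a_number')` raises ValueError.
2. `except (AttributeError, KeyError)` does not match ValueError; skipped.
3. `except ValueError` matches (exact type match) → res = 77.
4. `except Exception` is not reached.
Result: 77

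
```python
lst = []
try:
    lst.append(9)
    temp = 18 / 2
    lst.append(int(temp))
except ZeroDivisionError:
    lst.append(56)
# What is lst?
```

Step-by-step execution trace:
1. try: `lst.append(9)` → lst = [9].
2. `temp = 18 / 2` → temp = 9.0. No exception raised.
3. `lst.append(int(temp))` → lst = [9, 9].
4. `except ZeroDivisionError` is skipped (no exception was raised).
Result: [9, 9]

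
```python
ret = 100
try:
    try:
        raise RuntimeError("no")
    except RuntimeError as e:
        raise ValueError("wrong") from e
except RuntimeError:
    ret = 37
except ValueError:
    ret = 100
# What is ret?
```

Step-by-step execution trace:
1. Inner try raises RuntimeError; inner `except RuntimeError as e` catches it.
2. `raise ValueError(...) from e` raises ValueError (RuntimeError is attached as __cause__, but only ValueError is active).
3. Outer `except RuntimeError` does not match ValueError; skipped.
4. Outer `except ValueError` matches → ret = 100.
Result: 100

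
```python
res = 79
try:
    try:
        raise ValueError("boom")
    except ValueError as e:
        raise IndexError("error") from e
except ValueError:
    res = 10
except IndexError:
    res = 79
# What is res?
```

Step-by-step execution trace:
1. Inner try raises ValueError; inner `except ValueError as e` catches it.
2. `raise IndexError(...) from e` raises IndexError (ValueError is attached as __cause__, but only IndexError is active).
3. Outer `except ValueError` does not match IndexError; skipped.
4. Outer `except IndexError` matches → res = 79.
Result: 79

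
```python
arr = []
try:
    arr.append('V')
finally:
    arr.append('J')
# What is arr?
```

Step-by-step execution trace:
1. try: `arr.append('V')` → arr = ['V'].
2. The try body completes without raising.
3. finally always runs: `arr.append('J')` → arr = ['V', 'J'].
Result: ['V', 'J']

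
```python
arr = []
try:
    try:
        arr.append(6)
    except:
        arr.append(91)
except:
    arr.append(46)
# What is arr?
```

Step-by-step execution trace:
1. Inner try: `arr.append(6)` → arr = [6]. No exception raised.
2. Inner `except` is skipped.
3. Inner try completes normally; outer `except` is skipped.
Result: [6]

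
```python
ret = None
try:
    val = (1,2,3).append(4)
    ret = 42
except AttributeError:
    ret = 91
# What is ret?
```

Step-by-step execution trace:
1. `val = (1,2,3).append(4)` raises AttributeError.
2. `ret = 42` is not reached.
3. `except AttributeError` matches → ret = 91.
Result: 91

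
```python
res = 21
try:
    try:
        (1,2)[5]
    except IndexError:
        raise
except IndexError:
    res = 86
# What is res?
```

Step-by-step execution trace:
1. Inner try: `(1,2)[5]` raises IndexError.
2. Inner `except IndexError` matches; bare `raise` re-raises the same IndexError.
3. Outer `except IndexError` matches → res = 86.
Result: 86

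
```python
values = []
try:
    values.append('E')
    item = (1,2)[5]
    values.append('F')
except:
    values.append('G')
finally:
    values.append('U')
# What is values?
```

Step-by-step execution trace:
1. try: `values.append('E')` → values = ['E'].
2. `item = (1,2)[5]` raises IndexError; `values.append('F')` is not reached.
3. bare `except` matches → `values.append('G')` → values = ['E', 'G'].
4. finally always runs: `values.append('U')` → values = ['E', 'G', 'U'].
Result: ['E', 'G', 'U']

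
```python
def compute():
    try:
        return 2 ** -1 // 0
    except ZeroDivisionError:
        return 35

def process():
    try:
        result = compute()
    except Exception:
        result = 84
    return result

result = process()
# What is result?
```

Step-by-step execution trace:
1. `process()` calls `compute()`.
2. In compute: `2 ** -1 // 0` raises ZeroDivisionError; `except ZeroDivisionError` catches it → returns 35.
3. In process: `result = compute()` → result = 35. No exception reaches process.
4. `except Exception` is skipped; process returns 35.
5. result = 35.
Result: 35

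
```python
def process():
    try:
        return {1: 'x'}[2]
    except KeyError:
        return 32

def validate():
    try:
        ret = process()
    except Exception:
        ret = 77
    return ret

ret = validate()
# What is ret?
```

Step-by-step execution trace:
1. `validate()` calls `process()`.
2. In process: `{1: 'x'}[2]` raises KeyError; `except KeyError` catches it → returns 32.
3. In validate: `ret = process()` → ret = 32. No exception reaches validate.
4. `except Exception` is skipped; validate returns 32.
5. ret = 32.
Result: 32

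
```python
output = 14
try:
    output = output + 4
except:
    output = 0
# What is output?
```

Step-by-step execution trace:
1. output starts at 14.
2. try: `output = output + 4` → output = 18. No exception raised.
3. `except` is skipped.
Result: 18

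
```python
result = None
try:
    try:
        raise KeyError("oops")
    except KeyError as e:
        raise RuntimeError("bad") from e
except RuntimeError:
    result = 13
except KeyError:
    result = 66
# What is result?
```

Step-by-step execution trace:
1. Inner try raises KeyError; inner `except KeyError as e` catches it.
2. `raise RuntimeError(...) from e` raises RuntimeError (KeyError is attached as __cause__, but only RuntimeError is active).
3. Outer `except RuntimeError` matches → result = 13.
4. `except KeyError` is not reached.
Result: 13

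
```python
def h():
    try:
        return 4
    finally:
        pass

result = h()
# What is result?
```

Step-by-step execution trace:
1. `h()` enters try: `return 4` sets pending return value 4.
2. Before returning, `finally: pass` runs (no effect).
3. h() returns 4 → result = 4.
Result: 4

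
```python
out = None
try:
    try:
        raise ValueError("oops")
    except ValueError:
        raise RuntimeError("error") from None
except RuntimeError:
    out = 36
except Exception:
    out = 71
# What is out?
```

Step-by-step execution trace:
1. Inner try raises ValueError; inner `except ValueError` catches it.
2. `raise RuntimeError(...) from None` raises RuntimeError (from None suppresses __context__, but the active exception is still RuntimeError).
3. Outer `except RuntimeError` matches → out = 36.
4. `except Exception` is not reached.
Result: 36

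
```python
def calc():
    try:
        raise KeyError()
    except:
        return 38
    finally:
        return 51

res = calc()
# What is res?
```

Step-by-step execution trace:
1. `calc()` enters try: `raise KeyError()` raises KeyError.
2. bare `except` matches → `return 38` sets pending return value 38.
3. Before returning, `finally: return 51` runs and overrides the pending return.
4. calc() returns 51 → res = 51.
Result: 51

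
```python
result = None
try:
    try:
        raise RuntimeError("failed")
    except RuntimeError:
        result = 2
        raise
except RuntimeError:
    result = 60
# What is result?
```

Step-by-step execution trace:
1. Inner try: `raise RuntimeError("failed")` raises RuntimeError.
2. Inner `except RuntimeError` matches → result = 2.
3. bare `raise` re-raises the same RuntimeError.
4. Outer `except RuntimeError` matches → result = 60.
Result: 60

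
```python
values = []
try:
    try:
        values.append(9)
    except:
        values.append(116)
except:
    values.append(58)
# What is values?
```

Step-by-step execution trace:
1. Inner try: `values.append(9)` → values = [9]. No exception raised.
2. Inner `except` is skipped.
3. Inner try completes normally; outer `except` is skipped.
Result: [9]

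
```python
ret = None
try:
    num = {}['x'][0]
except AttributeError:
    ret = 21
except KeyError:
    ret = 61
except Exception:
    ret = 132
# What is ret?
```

Step-by-step execution trace:
1. `num = {}['x'][0]` raises KeyError.
2. `except AttributeError` does not match KeyError; skipped.
3. `except KeyError` matches → ret = 61.
4. Remaining except clauses are skipped.
Result: 61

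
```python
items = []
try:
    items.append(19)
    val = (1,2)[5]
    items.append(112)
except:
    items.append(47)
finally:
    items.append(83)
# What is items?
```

Step-by-step execution trace:
1. try: `items.append(19)` → items = [19].
2. `val = (1,2)[5]` raises IndexError; `items.append(112)` is not reached.
3. bare `except` matches → `items.append(47)` → items = [19, 47].
4. finally always runs: `items.append(83)` → items = [19, 47, 83].
Result: [19, 47, 83]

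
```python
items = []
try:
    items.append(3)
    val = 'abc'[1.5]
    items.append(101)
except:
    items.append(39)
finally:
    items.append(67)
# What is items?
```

Step-by-step execution trace:
1. try: `items.append(3)` → items = [3].
2. `val = 'abc'[1.5]` raises TypeError; `items.append(101)` is not reached.
3. bare `except` matches → `items.append(39)` → items = [3, 39].
4. finally always runs: `items.append(67)` → items = [3, 39, 67].
Result: [3, 39, 67]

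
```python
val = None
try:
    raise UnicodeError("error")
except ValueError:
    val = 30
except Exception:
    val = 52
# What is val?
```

Step-by-step execution trace:
1. `raise UnicodeError(...)` raises UnicodeError.
2. `except ValueError` matches (UnicodeError is a subclass of ValueError) → val = 30.
3. `except Exception` is not reached.
Result: 30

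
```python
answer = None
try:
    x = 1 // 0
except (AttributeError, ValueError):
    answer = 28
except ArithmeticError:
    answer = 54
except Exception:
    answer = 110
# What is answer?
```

Step-by-step execution trace:
1. `x = 1 // 0` raises ZeroDivisionError.
2. `except (AttributeError, ValueError)` does not match ZeroDivisionError; skipped.
3. `except ArithmeticError` matches (ZeroDivisionError is a subclass of ArithmeticError) → answer = 54.
4. `except Exception` is not reached.
Result: 54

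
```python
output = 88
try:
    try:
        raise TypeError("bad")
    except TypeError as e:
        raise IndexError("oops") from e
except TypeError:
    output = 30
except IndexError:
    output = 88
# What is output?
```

Step-by-step execution trace:
1. Inner try raises TypeError; inner `except TypeError as e` catches it.
2. `raise IndexError(...) from e` raises IndexError (TypeError is attached as __cause__, but only IndexError is active).
3. Outer `except TypeError` does not match IndexError; skipped.
4. Outer `except IndexError` matches → output = 88.
Result: 88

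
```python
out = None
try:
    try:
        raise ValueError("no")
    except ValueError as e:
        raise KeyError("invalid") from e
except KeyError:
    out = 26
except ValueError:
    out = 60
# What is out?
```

Step-by-step execution trace:
1. Inner try raises ValueError; inner `except ValueError as e` catches it.
2. `raise KeyError(...) from e` raises KeyError (ValueError is attached as __cause__, but only KeyError is active).
3. Outer `except KeyError` matches → out = 26.
4. `except ValueError` is not reached.
Result: 26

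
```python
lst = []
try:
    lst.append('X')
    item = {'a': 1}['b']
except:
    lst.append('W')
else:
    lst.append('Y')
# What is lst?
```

Step-by-step execution trace:
1. try: `lst.append('X')` → lst = ['X'].
2. `item = {'a': 1}['b']` raises KeyError.
3. bare `except` matches → `lst.append('W')` → lst = ['X', 'W'].
4. `else` is skipped (an exception was raised).
Result: ['X', 'W']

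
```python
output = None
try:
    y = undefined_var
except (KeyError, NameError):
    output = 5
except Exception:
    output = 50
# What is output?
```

Step-by-step execution trace:
1. `y = undefined_var` raises NameError.
2. `except (KeyError, NameError)` matches (NameError is in the tuple) → output = 5.
3. `except Exception` is not reached.
Result: 5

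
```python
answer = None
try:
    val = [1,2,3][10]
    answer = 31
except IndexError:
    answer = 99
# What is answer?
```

Step-by-step execution trace:
1. `val = [1,2,3][10]` raises IndexError.
2. `answer = 31` is not reached.
3. `except IndexError` matches → answer = 99.
Result: 99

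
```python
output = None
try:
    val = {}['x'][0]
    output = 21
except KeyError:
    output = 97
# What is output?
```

Step-by-step execution trace:
1. `val = {}['x'][0]` raises KeyError.
2. `output = 21` is not reached.
3. `except KeyError` matches → output = 97.
Result: 97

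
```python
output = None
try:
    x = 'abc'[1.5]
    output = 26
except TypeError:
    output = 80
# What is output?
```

Step-by-step execution trace:
1. `x = 'abc'[1.5]` raises TypeError.
2. `output = 26` is not reached.
3. `except TypeError` matches → output = 80.
Result: 80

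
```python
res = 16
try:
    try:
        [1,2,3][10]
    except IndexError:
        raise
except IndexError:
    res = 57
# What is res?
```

Step-by-step execution trace:
1. Inner try: `[1,2,3][10]` raises IndexError.
2. Inner `except IndexError` matches; bare `raise` re-raises the same IndexError.
3. Outer `except IndexError` matches → res = 57.
Result: 57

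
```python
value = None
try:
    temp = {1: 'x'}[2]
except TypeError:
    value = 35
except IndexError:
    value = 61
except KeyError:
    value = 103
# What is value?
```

Step-by-step execution trace:
1. `temp = {1: 'x'}[2]` raises KeyError.
2. `except TypeError` does not match KeyError; skipped.
3. `except IndexError` does not match KeyError; skipped.
4. `except KeyError` matches → value = 103.
Result: 103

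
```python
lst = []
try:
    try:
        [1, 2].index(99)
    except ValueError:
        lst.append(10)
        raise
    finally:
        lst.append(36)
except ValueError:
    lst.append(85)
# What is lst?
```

Step-by-step execution trace:
1. Inner try: `[1, 2].index(99)` raises ValueError.
2. Inner `except ValueError` matches → `lst.append(10)` → lst = [10].
3. bare `raise` re-raises ValueError.
4. Inner `finally` runs during unwinding: `lst.append(36)` → lst = [10, 36].
5. Outer `except ValueError` matches → `lst.append(85)` → lst = [10, 36, 85].
Result: [10, 36, 85]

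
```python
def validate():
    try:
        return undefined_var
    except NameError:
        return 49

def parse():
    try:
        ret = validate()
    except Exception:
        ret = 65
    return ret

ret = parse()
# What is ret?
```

Step-by-step execution trace:
1. `parse()` calls `validate()`.
2. In validate: `undefined_var` raises NameError; `except NameError` catches it → returns 49.
3. In parse: `ret = validate()` → ret = 49. No exception reaches parse.
4. `except Exception` is skipped; parse returns 49.
5. ret = 49.
Result: 49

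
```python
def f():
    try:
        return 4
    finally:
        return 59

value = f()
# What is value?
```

Step-by-step execution trace:
1. `f()` enters try: `return 4` sets pending return value 4.
2. Before returning, `finally: return 59` runs and overrides the pending return.
3. f() returns 59 → value = 59.
Result: 59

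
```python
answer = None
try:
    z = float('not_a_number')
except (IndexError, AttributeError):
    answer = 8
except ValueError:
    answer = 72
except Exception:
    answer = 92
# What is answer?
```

Step-by-step execution trace:
1. `z = float('not_a_number')` raises ValueError.
2. `except (IndexError, AttributeError)` does not match ValueError; skipped.
3. `except ValueError` matches (exact type match) → answer = 72.
4. `except Exception` is not reached.
Result: 72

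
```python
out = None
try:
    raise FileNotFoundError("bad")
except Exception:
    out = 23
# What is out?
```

Step-by-step execution trace:
1. `raise FileNotFoundError(...)` raises FileNotFoundError.
2. `except Exception` matches (FileNotFoundError is a subclass of Exception) → out = 23.
Result: 23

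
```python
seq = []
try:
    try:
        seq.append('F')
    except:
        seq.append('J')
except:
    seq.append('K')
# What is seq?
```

Step-by-step execution trace:
1. Inner try: `seq.append('F')` → seq = ['F']. No exception raised.
2. Inner `except` is skipped.
3. Inner try completes normally; outer `except` is skipped.
Result: ['F']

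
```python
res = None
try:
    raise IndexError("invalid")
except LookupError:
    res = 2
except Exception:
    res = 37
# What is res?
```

Step-by-step execution trace:
1. `raise IndexError(...)` raises IndexError.
2. `except LookupError` matches (IndexError is a subclass of LookupError) → res = 2.
3. `except Exception` is not reached.
Result: 2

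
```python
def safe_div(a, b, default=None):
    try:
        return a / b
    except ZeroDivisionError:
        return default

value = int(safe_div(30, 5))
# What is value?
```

Step-by-step execution trace:
1. `safe_div(30, 5)` enters try: `return 30 / 5` → returns 6.0. No exception raised.
2. `except ZeroDivisionError` is skipped.
3. `int(6.0)` → 6 → value = 6.
Result: 6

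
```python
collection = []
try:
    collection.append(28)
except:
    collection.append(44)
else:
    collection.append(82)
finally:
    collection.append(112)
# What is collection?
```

Step-by-step execution trace:
1. try: `collection.append(28)` → collection = [28]. No exception raised.
2. `except` is skipped.
3. `else` runs: `collection.append(82)` → collection = [28, 82].
4. `finally` always runs: `collection.append(112)` → collection = [28, 82, 112].
Result: [28, 82, 112]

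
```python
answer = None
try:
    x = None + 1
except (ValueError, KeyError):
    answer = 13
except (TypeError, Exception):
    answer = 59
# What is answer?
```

Step-by-step execution trace:
1. `x = None + 1` raises TypeError.
2. `except (ValueError, KeyError)` does not match TypeError; skipped.
3. `except (TypeError, Exception)` matches (TypeError is in the tuple) → answer = 59.
Result: 59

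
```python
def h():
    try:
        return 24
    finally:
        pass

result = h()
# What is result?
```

Step-by-step execution trace:
1. `h()` enters try: `return 24` sets pending return value 24.
2. Before returning, `finally: pass` runs (no effect).
3. h() returns 24 → result = 24.
Result: 24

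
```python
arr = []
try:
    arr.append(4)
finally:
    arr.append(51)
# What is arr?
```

Step-by-step execution trace:
1. try: `arr.append(4)` → arr = [4].
2. The try body completes without raising.
3. finally always runs: `arr.append(51)` → arr = [4, 51].
Result: [4, 51]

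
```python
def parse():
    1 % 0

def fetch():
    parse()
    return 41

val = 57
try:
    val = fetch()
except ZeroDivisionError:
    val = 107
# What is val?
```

Step-by-step execution trace:
1. val starts at 57.
2. try: `fetch()` calls `parse()`.
3. `parse()` evaluates `1 % 0`, which raises ZeroDivisionError; it propagates through fetch (uncaught).
4. `return 41` in fetch is not reached; the assignment to val does not complete.
5. `except ZeroDivisionError` matches → val = 107.
Result: 107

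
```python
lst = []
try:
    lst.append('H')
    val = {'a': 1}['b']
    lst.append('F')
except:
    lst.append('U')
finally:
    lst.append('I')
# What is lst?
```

Step-by-step execution trace:
1. try: `lst.append('H')` → lst = ['H'].
2. `val = {'a': 1}['b']` raises KeyError; `lst.append('F')` is not reached.
3. bare `except` matches → `lst.append('U')` → lst = ['H', 'U'].
4. finally always runs: `lst.append('I')` → lst = ['H', 'U', 'I'].
Result: ['H', 'U', 'I']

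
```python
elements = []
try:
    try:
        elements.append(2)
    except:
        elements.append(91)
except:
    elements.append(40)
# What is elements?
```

Step-by-step execution trace:
1. Inner try: `elements.append(2)` → elements = [2]. No exception raised.
2. Inner `except` is skipped.
3. Inner try completes normally; outer `except` is skipped.
Result: [2]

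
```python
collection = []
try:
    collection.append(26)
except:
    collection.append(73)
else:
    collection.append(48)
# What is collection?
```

Step-by-step execution trace:
1. try: `collection.append(26)` → collection = [26]. No exception raised.
2. `except` is skipped.
3. `else` runs (try completed without exception): `collection.append(48)` → collection = [26, 48].
Result: [26, 48]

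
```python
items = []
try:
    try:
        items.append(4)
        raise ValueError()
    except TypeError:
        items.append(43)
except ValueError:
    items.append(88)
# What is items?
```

Step-by-step execution trace:
1. Inner try: `items.append(4)` → items = [4].
2. `raise ValueError()` raises ValueError.
3. Inner `except TypeError` does not match ValueError; exception propagates to outer try.
4. Outer `except ValueError` matches → `items.append(88)` → items = [4, 88].
Result: [4, 88]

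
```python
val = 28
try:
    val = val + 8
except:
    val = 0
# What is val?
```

Step-by-step execution trace:
1. val starts at 28.
2. try: `val = val + 8` → val = 36. No exception raised.
3. `except` is skipped.
Result: 36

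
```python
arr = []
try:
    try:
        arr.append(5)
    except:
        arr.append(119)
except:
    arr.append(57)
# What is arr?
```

Step-by-step execution trace:
1. Inner try: `arr.append(5)` → arr = [5]. No exception raised.
2. Inner `except` is skipped.
3. Inner try completes normally; outer `except` is skipped.
Result: [5]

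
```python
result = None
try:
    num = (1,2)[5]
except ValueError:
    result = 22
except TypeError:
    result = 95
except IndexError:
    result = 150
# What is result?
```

Step-by-step execution trace:
1. `num = (1,2)[5]` raises IndexError.
2. `except ValueError` does not match IndexError; skipped.
3. `except TypeError` does not match IndexError; skipped.
4. `except IndexError` matches → result = 150.
Result: 150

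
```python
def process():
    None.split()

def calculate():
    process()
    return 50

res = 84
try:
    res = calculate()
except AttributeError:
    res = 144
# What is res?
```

Step-by-step execution trace:
1. res starts at 84.
2. try: `calculate()` calls `process()`.
3. `process()` evaluates `None.split()`, which raises AttributeError; it propagates through calculate (uncaught).
4. `return 50` in calculate is not reached; the assignment to res does not complete.
5. `except AttributeError` matches → res = 144.
Result: 144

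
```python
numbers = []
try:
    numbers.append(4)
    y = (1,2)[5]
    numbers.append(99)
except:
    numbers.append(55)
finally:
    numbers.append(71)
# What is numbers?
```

Step-by-step execution trace:
1. try: `numbers.append(4)` → numbers = [4].
2. `y = (1,2)[5]` raises IndexError; `numbers.append(99)` is not reached.
3. bare `except` matches → `numbers.append(55)` → numbers = [4, 55].
4. finally always runs: `numbers.append(71)` → numbers = [4, 55, 71].
Result: [4, 55, 71]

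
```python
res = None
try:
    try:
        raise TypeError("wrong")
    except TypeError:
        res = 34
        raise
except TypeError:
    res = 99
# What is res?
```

Step-by-step execution trace:
1. Inner try: `raise TypeError("wrong")` raises TypeError.
2. Inner `except TypeError` matches → res = 34.
3. bare `raise` re-raises the same TypeError.
4. Outer `except TypeError` matches → res = 99.
Result: 99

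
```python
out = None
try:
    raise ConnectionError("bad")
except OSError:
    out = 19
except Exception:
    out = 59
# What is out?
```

Step-by-step execution trace:
1. `raise ConnectionError(...)` raises ConnectionError.
2. `except OSError` matches (ConnectionError is a subclass of OSError) → out = 19.
3. `except Exception` is not reached.
Result: 19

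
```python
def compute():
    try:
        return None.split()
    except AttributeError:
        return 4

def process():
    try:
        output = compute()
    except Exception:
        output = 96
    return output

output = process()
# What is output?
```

Step-by-step execution trace:
1. `process()` calls `compute()`.
2. In compute: `None.split()` raises AttributeError; `except AttributeError` catches it → returns 4.
3. In process: `output = compute()` → output = 4. No exception reaches process.
4. `except Exception` is skipped; process returns 4.
5. output = 4.
Result: 4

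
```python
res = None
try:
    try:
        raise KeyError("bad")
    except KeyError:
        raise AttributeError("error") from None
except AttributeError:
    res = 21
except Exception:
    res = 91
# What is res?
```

Step-by-step execution trace:
1. Inner try raises KeyError; inner `except KeyError` catches it.
2. `raise AttributeError(...) from None` raises AttributeError (from None suppresses __context__, but the active exception is still AttributeError).
3. Outer `except AttributeError` matches → res = 21.
4. `except Exception` is not reached.
Result: 21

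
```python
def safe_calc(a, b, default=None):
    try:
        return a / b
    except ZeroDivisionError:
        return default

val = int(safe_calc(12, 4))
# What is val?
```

Step-by-step execution trace:
1. `safe_calc(12, 4)` enters try: `return 12 / 4` → returns 3.0. No exception raised.
2. `except ZeroDivisionError` is skipped.
3. `int(3.0)` → 3 → val = 3.
Result: 3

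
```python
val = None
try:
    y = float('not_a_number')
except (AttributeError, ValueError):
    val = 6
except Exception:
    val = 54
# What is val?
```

Step-by-step execution trace:
1. `y = float('not_a_number')` raises ValueError.
2. `except (AttributeError, ValueError)` matches (ValueError is in the tuple) → val = 6.
3. `except Exception` is not reached.
Result: 6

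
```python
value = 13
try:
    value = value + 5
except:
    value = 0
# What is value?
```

Step-by-step execution trace:
1. value starts at 13.
2. try: `value = value + 5` → value = 18. No exception raised.
3. `except` is skipped.
Result: 18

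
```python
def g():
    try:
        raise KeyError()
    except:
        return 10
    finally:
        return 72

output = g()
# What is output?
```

Step-by-step execution trace:
1. `g()` enters try: `raise KeyError()` raises KeyError.
2. bare `except` matches → `return 10` sets pending return value 10.
3. Before returning, `finally: return 72` runs and overrides the pending return.
4. g() returns 72 → output = 72.
Result: 72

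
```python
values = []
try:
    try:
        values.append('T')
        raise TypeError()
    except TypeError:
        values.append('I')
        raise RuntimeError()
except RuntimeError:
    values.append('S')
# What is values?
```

Step-by-step execution trace:
1. Inner try: `values.append('T')` → values = ['T'].
2. `raise TypeError()` raises TypeError.
3. Inner `except TypeError` matches → `values.append('I')` → values = ['T', 'I'].
4. `raise RuntimeError()` raises RuntimeError; propagates to outer try.
5. Outer `except RuntimeError` matches → `values.append('S')` → values = ['T', 'I', 'S'].
Result: ['T', 'I', 'S']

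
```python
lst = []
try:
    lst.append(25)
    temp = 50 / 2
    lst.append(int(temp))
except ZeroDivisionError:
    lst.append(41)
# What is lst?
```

Step-by-step execution trace:
1. try: `lst.append(25)` → lst = [25].
2. `temp = 50 / 2` → temp = 25.0. No exception raised.
3. `lst.append(int(temp))` → lst = [25, 25].
4. `except ZeroDivisionError` is skipped (no exception was raised).
Result: [25, 25]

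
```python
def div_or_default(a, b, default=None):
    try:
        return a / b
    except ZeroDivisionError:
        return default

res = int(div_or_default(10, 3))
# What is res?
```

Step-by-step execution trace:
1. `div_or_default(10, 3)` enters try: `return 10 / 3` → returns 3.3333333333333335. No exception raised.
2. `except ZeroDivisionError` is skipped.
3. `int(3.3333333333333335)` → 3 → res = 3.
Result: 3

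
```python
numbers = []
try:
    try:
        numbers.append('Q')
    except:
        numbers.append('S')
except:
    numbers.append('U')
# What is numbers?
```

Step-by-step execution trace:
1. Inner try: `numbers.append('Q')` → numbers = ['Q']. No exception raised.
2. Inner `except` is skipped.
3. Inner try completes normally; outer `except` is skipped.
Result: ['Q']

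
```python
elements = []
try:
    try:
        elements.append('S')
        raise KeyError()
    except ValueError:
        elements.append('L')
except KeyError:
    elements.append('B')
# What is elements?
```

Step-by-step execution trace:
1. Inner try: `elements.append('S')` → elements = ['S'].
2. `raise KeyError()` raises KeyError.
3. Inner `except ValueError` does not match KeyError; exception propagates to outer try.
4. Outer `except KeyError` matches → `elements.append('B')` → elements = ['S', 'B'].
Result: ['S', 'B']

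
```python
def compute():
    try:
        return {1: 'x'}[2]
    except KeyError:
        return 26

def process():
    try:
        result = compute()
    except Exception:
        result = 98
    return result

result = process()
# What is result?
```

Step-by-step execution trace:
1. `process()` calls `compute()`.
2. In compute: `{1: 'x'}[2]` raises KeyError; `except KeyError` catches it → returns 26.
3. In process: `result = compute()` → result = 26. No exception reaches process.
4. `except Exception` is skipped; process returns 26.
5. result = 26.
Result: 26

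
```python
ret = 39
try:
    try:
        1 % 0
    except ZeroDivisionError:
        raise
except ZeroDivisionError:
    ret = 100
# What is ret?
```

Step-by-step execution trace:
1. Inner try: `1 % 0` raises ZeroDivisionError.
2. Inner `except ZeroDivisionError` matches; bare `raise` re-raises the same ZeroDivisionError.
3. Outer `except ZeroDivisionError` matches → ret = 100.
Result: 100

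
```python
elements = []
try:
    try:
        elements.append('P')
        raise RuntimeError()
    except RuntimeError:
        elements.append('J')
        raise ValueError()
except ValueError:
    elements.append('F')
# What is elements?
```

Step-by-step execution trace:
1. Inner try: `elements.append('P')` → elements = ['P'].
2. `raise RuntimeError()` raises RuntimeError.
3. Inner `except RuntimeError` matches → `elements.append('J')` → elements = ['P', 'J'].
4. `raise ValueError()` raises ValueError; propagates to outer try.
5. Outer `except ValueError` matches → `elements.append('F')` → elements = ['P', 'J', 'F'].
Result: ['P', 'J', 'F']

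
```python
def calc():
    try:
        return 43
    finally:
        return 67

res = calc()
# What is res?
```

Step-by-step execution trace:
1. `calc()` enters try: `return 43` sets pending return value 43.
2. Before returning, `finally: return 67` runs and overrides the pending return.
3. calc() returns 67 → res = 67.
Result: 67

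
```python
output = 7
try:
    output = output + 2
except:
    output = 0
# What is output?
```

Step-by-step execution trace:
1. output starts at 7.
2. try: `output = output + 2` → output = 9. No exception raised.
3. `except` is skipped.
Result: 9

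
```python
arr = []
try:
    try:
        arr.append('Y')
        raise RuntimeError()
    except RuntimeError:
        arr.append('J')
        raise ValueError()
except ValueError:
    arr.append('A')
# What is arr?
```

Step-by-step execution trace:
1. Inner try: `arr.append('Y')` → arr = ['Y'].
2. `raise RuntimeError()` raises RuntimeError.
3. Inner `except RuntimeError` matches → `arr.append('J')` → arr = ['Y', 'J'].
4. `raise ValueError()` raises ValueError; propagates to outer try.
5. Outer `except ValueError` matches → `arr.append('A')` → arr = ['Y', 'J', 'A'].
Result: ['Y', 'J', 'A']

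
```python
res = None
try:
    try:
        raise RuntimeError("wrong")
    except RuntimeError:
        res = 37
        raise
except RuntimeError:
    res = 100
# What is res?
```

Step-by-step execution trace:
1. Inner try: `raise RuntimeError("wrong")` raises RuntimeError.
2. Inner `except RuntimeError` matches → res = 37.
3. bare `raise` re-raises the same RuntimeError.
4. Outer `except RuntimeError` matches → res = 100.
Result: 100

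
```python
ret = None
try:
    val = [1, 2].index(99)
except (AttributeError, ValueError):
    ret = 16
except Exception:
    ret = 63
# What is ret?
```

Step-by-step execution trace:
1. `val = [1, 2].index(99)` raises ValueError.
2. `except (AttributeError, ValueError)` matches (ValueError is in the tuple) → ret = 16.
3. `except Exception` is not reached.
Result: 16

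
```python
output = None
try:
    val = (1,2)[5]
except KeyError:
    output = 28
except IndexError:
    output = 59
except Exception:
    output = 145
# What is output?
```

Step-by-step execution trace:
1. `val = (1,2)[5]` raises IndexError.
2. `except KeyError` does not match IndexError; skipped.
3. `except IndexError` matches → output = 59.
4. Remaining except clauses are skipped.
Result: 59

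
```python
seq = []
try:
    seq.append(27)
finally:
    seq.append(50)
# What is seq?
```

Step-by-step execution trace:
1. try: `seq.append(27)` → seq = [27].
2. The try body completes without raising.
3. finally always runs: `seq.append(50)` → seq = [27, 50].
Result: [27, 50]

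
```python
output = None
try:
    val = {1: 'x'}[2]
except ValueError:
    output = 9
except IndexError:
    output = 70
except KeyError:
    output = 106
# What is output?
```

Step-by-step execution trace:
1. `val = {1: 'x'}[2]` raises KeyError.
2. `except ValueError` does not match KeyError; skipped.
3. `except IndexError` does not match KeyError; skipped.
4. `except KeyError` matches → output = 106.
Result: 106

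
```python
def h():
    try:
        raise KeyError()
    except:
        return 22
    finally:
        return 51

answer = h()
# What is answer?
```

Step-by-step execution trace:
1. `h()` enters try: `raise KeyError()` raises KeyError.
2. bare `except` matches → `return 22` sets pending return value 22.
3. Before returning, `finally: return 51` runs and overrides the pending return.
4. h() returns 51 → answer = 51.
Result: 51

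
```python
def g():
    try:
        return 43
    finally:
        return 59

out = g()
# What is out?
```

Step-by-step execution trace:
1. `g()` enters try: `return 43` sets pending return value 43.
2. Before returning, `finally: return 59` runs and overrides the pending return.
3. g() returns 59 → out = 59.
Result: 59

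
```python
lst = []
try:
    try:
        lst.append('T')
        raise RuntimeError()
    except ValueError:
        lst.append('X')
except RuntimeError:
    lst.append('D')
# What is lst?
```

Step-by-step execution trace:
1. Inner try: `lst.append('T')` → lst = ['T'].
2. `raise RuntimeError()` raises RuntimeError.
3. Inner `except ValueError` does not match RuntimeError; exception propagates to outer try.
4. Outer `except RuntimeError` matches → `lst.append('D')` → lst = ['T', 'D'].
Result: ['T', 'D']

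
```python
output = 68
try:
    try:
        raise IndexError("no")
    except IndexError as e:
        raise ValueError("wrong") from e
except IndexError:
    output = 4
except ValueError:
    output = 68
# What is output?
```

Step-by-step execution trace:
1. Inner try raises IndexError; inner `except IndexError as e` catches it.
2. `raise ValueError(...) from e` raises ValueError (IndexError is attached as __cause__, but only ValueError is active).
3. Outer `except IndexError` does not match ValueError; skipped.
4. Outer `except ValueError` matches → output = 68.
Result: 68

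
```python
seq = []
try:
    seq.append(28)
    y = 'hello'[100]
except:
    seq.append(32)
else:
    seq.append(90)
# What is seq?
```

Step-by-step execution trace:
1. try: `seq.append(28)` → seq = [28].
2. `y = 'hello'[100]` raises IndexError.
3. bare `except` matches → `seq.append(32)` → seq = [28, 32].
4. `else` is skipped (an exception was raised).
Result: [28, 32]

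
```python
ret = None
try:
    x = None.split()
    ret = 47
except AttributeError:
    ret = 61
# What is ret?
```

Step-by-step execution trace:
1. `x = None.split()` raises AttributeError.
2. `ret = 47` is not reached.
3. `except AttributeError` matches → ret = 61.
Result: 61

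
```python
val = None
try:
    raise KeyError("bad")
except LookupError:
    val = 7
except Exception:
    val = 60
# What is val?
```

Step-by-step execution trace:
1. `raise KeyError(...)` raises KeyError.
2. `except LookupError` matches (KeyError is a subclass of LookupError) → val = 7.
3. `except Exception` is not reached.
Result: 7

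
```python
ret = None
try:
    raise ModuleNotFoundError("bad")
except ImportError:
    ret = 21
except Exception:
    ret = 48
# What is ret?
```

Step-by-step execution trace:
1. `raise ModuleNotFoundError(...)` raises ModuleNotFoundError.
2. `except ImportError` matches (ModuleNotFoundError is a subclass of ImportError) → ret = 21.
3. `except Exception` is not reached.
Result: 21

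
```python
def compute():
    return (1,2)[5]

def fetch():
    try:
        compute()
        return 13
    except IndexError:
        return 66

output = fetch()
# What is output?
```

Step-by-step execution trace:
1. `fetch()` calls `compute()`.
2. `compute()` evaluates `(1,2)[5]`, which raises IndexError; it propagates to the caller.
3. `return 13` is not reached.
4. `except IndexError` in fetch matches → returns 66.
5. output = 66.
Result: 66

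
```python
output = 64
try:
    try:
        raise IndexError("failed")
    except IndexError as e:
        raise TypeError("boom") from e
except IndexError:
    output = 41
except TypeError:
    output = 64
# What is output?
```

Step-by-step execution trace:
1. Inner try raises IndexError; inner `except IndexError as e` catches it.
2. `raise TypeError(...) from e` raises TypeError (IndexError is attached as __cause__, but only TypeError is active).
3. Outer `except IndexError` does not match TypeError; skipped.
4. Outer `except TypeError` matches → output = 64.
Result: 64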